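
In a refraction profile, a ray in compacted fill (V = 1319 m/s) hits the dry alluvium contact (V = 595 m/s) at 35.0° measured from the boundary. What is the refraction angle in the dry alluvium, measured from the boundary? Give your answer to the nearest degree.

68°

Angle from the normal: 90° − 35.0° = 55.0°.
Snell's law: sin θ₂ = (V₂/V₁)·sin θ₁ = (595/1319)·sin 55.0° = 0.3695.
θ₂ = arcsin 0.3695 = 21.69° from the normal.
From the interface: 90° − 21.69° = 68.31°.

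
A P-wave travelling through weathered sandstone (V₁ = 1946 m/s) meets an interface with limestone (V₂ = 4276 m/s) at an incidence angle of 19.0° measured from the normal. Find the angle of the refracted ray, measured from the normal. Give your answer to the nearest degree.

46°

Snell's law: sin θ₂ = (V₂/V₁)·sin θ₁ = (4276/1946)·sin 19.0° = 0.7154.
θ₂ = arcsin 0.7154 = 45.67° from the normal.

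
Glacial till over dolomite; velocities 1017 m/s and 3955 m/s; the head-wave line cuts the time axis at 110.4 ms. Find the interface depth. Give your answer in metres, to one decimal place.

θ_c = arcsin(1017/3955) = 14.90°; cos θ_c = 0.9664.
tᵢ = 2h cos θ_c/V₁ ⇒ h = tᵢ·V₁/(2 cos θ_c) = 0.1104·1017/(2·0.9664) = 58.09 m.

58.1 m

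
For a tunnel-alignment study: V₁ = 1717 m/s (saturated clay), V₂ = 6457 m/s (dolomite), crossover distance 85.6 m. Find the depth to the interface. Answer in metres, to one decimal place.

h = (x_cross/2)·√((V₂−V₁)/(V₂+V₁)).
(V₂−V₁)/(V₂+V₁) = (6457−1717)/(6457+1717) = 0.5799; √ = 0.7615.
h = (85.6/2)·0.7615 = 32.59 m.

32.6 m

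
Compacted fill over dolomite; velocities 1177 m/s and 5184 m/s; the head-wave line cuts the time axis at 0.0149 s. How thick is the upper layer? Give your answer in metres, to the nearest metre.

9 m

h = tᵢ·V₁·V₂ / (2·√(V₂²−V₁²)).
√(V₂²−V₁²) = √(5184² − 1177²) = 5048.6 m/s.
h = 0.0149 s × 1177 × 5184 / (2 × 5048.6) = 9.00 m.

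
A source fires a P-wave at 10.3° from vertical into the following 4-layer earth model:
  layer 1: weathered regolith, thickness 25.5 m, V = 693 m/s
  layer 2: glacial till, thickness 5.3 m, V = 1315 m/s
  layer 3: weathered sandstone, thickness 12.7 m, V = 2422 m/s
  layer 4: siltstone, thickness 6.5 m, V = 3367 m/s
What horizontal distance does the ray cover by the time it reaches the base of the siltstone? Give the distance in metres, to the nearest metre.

p = sin θ₁/V₁ = sin 10.3°/693 = 2.5801e-04 s/m is conserved through the stack.
Layer 1: θ = 10.30°; offset = 25.5·tan 10.30° = 4.634 m.
Layer 2: sin θ = p·1315 = 0.3393 → θ = 19.83°; offset = 5.3·tan 19.83° = 1.912 m.
Layer 3: sin θ = p·2422 = 0.6249 → θ = 38.68°; offset = 12.7·tan 38.68° = 10.166 m.
Layer 4: sin θ = p·3367 = 0.8687 → θ = 60.31°; offset = 6.5·tan 60.31° = 11.401 m.
Total horizontal offset = 28.112 m.

28 m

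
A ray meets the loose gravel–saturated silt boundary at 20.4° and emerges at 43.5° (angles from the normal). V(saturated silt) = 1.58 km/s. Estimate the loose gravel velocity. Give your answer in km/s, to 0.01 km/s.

0.80 km/s

Snell's law: sin 20.4°/V₁ = sin 43.5°/V₂.
V₁ = V₂·sin 20.4°/sin 43.5° = 1.58 × 0.5064 = 0.80 km/s.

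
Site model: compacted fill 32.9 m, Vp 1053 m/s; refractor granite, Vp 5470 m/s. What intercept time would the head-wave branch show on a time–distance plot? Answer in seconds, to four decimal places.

tᵢ = 2h·√(V₂²−V₁²)/(V₁V₂).
√(V₂²−V₁²) = √(5470²−1053²) = 5367.7 m/s.
tᵢ = 2·32.9·5367.7/(1053·5470) = 0.06132 s.

0.0613 s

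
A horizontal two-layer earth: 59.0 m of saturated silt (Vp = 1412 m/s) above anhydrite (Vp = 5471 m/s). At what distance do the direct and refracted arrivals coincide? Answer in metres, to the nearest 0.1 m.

153.7 m

x_cross = 2h·√((V₂+V₁)/(V₂−V₁)).
(V₂+V₁)/(V₂−V₁) = (5471+1412)/(5471−1412) = 1.6957; √ = 1.3022.
x_cross = 2·59.0·1.3022 = 153.66 m.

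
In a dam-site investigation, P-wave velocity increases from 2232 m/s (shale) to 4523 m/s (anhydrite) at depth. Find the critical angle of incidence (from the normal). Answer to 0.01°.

At critical incidence the refracted ray runs along the interface (θ₂ = 90°), so sin θ_c = V₁/V₂.
θ_c = arcsin(2232/4523) = arcsin 0.4935 = 29.57°.

29.57°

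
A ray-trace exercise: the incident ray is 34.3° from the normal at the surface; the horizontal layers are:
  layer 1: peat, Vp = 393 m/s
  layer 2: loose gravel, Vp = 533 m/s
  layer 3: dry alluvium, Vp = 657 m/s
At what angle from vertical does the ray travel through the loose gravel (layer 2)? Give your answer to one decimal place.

49.8°

Snell's law across each interface conserves sin θ / V, so sin θ_2 = V_2·sin θ₁/V₁.
sin θ_2 = 533 × sin 34.3° / 393 = 0.7643.
θ_2 = arcsin 0.7643 = 49.84°.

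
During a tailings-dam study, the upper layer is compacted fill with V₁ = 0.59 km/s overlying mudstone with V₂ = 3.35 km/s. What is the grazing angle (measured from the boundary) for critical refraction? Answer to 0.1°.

At critical incidence the refracted ray runs along the interface (θ₂ = 90°), so sin θ_c = V₁/V₂.
θ_c = arcsin(0.59/3.35) = arcsin 0.1761 = 10.14°.
Measured from the interface: 90° − 10.14° = 79.86°.

79.9°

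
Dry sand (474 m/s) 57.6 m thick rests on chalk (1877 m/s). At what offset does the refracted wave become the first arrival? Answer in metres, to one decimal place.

149.1 m

x_cross = 2h·√((V₂+V₁)/(V₂−V₁)).
(V₂+V₁)/(V₂−V₁) = (1877+474)/(1877−474) = 1.6757; √ = 1.2945.
x_cross = 2·57.6·1.2945 = 149.12 m.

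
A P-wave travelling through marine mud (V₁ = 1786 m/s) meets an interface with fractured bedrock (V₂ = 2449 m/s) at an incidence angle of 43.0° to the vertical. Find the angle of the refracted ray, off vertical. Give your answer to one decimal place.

69.3°

Snell's law: sin θ₂ = (V₂/V₁)·sin θ₁ = (2449/1786)·sin 43.0° = 0.9352.
θ₂ = sin⁻¹(0.9352) = 69.26° (from vertical).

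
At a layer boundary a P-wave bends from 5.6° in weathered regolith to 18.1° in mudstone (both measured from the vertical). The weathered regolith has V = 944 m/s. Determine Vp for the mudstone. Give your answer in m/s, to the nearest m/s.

sin 5.6° = 0.0976; sin 18.1° = 0.3107.
V₂ = V₁·(sin θ₂/sin θ₁) = 944·(0.3107/0.0976) = 3005.43 m/s.

3005 m/s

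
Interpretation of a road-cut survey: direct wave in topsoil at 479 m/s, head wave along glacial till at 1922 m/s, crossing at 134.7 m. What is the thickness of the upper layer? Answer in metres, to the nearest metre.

52 m

h = (x_cross/2)·√((V₂−V₁)/(V₂+V₁)).
(V₂−V₁)/(V₂+V₁) = (1922−479)/(1922+479) = 0.6010; √ = 0.7752.
h = (134.7/2)·0.7752 = 52.21 m.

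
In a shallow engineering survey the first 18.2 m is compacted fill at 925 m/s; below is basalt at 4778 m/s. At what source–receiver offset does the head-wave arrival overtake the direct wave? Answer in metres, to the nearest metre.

44 m

x_cross = 2h·√((V₂+V₁)/(V₂−V₁)).
(V₂+V₁)/(V₂−V₁) = (4778+925)/(4778−925) = 1.4801; √ = 1.2166.
x_cross = 2·18.2·1.2166 = 44.28 m.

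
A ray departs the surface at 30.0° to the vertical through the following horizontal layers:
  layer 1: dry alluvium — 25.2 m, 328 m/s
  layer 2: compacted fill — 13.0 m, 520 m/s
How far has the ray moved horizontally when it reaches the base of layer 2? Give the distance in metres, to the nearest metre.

p = sin θ₁/V₁ = sin 30.0°/328 = 1.5244e-03 s/m is conserved through the stack.
Layer 1: θ = 30.00°; offset = 25.2·tan 30.00° = 14.549 m.
Layer 2: sin θ = p·520 = 0.7927 → θ = 52.44°; offset = 13.0·tan 52.44° = 16.903 m.
Total horizontal offset = 31.453 m.

31 m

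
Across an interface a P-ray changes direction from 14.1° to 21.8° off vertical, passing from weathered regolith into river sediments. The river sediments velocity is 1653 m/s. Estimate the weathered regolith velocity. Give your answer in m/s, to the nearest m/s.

sin 14.1° = 0.2436; sin 21.8° = 0.3714.
V₁ = V₂·(sin θ₁/sin θ₂) = 1653·(0.2436/0.3714) = 1084.36 m/s.

1084 m/s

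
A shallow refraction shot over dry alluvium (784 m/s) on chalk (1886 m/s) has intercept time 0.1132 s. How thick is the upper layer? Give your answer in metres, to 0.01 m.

h = tᵢ·V₁·V₂ / (2·√(V₂²−V₁²)).
√(V₂²−V₁²) = √(1886² − 784²) = 1715.3 m/s.
h = 0.1132 s × 784 × 1886 / (2 × 1715.3) = 48.79 m.

48.79 m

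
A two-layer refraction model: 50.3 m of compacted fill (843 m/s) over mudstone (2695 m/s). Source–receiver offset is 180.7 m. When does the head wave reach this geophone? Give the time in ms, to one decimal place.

θ_c = arcsin(V₁/V₂) = arcsin(843/2695) = 18.23°, cos θ_c = 0.9498.
Intercept time tᵢ = 2h cos θ_c / V₁ = 2·50.3·0.9498/843 = 0.11335 s.
t = x/V₂ + tᵢ = 180.7/2695 + 0.11335 = 0.18040 s.

180.4 ms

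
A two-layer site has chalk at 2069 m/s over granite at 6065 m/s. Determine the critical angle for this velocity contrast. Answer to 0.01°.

Critical incidence: sin θ_c = V₁/V₂ = 2069/6065 = 0.3411.
θ_c = arcsin 0.3411 = 19.95°.

19.95°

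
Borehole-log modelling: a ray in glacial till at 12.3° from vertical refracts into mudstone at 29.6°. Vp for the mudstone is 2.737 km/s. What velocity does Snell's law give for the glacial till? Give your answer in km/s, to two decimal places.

sin 12.3° = 0.2130; sin 29.6° = 0.4939.
V₁ = V₂·(sin θ₁/sin θ₂) = 2.737·(0.2130/0.4939) = 1.18 km/s.

1.18 km/s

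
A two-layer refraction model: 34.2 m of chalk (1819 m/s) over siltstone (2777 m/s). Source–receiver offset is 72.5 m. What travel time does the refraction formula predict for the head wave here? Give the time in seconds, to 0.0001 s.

0.0545 s

t = x/V₂ + 2h·√(V₂²−V₁²)/(V₁V₂).
√(V₂²−V₁²) = √(2777²−1819²) = 2098.3 m/s; delay term = 2·34.2·2098.3/(1819·2777) = 0.02841 s.
t = 72.5/2777 + 0.02841 = 0.05452 s.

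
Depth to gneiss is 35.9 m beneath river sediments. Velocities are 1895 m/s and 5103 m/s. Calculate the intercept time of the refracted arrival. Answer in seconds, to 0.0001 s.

0.0352 s

θ_c = arcsin(V₁/V₂) = arcsin(1895/5103) = 21.80°; cos θ_c = 0.9285.
tᵢ = 2h·cos θ_c / V₁ = 2·35.9·0.9285 / 1895 = 0.03518 s.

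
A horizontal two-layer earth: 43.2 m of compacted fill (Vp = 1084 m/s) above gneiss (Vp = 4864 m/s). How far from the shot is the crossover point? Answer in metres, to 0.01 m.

x_cross = 2h·√((V₂+V₁)/(V₂−V₁)).
(V₂+V₁)/(V₂−V₁) = (4864+1084)/(4864−1084) = 1.5735; √ = 1.2544.
x_cross = 2·43.2·1.2544 = 108.38 m.

108.38 m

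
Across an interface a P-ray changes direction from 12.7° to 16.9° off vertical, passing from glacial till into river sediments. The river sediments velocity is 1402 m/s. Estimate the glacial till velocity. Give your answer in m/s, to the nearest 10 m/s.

sin 12.7° = 0.2198; sin 16.9° = 0.2907.
V₁ = V₂·(sin θ₁/sin θ₂) = 1402·(0.2198/0.2907) = 1060.28 m/s.

1060 m/s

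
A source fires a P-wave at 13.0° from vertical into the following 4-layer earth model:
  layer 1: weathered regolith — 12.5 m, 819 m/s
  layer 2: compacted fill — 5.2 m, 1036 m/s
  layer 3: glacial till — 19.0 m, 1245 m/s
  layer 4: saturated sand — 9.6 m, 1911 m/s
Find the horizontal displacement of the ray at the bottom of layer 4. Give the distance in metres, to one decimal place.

17.3 m

Apply Snell's law at each interface; in layer i the horizontal offset is hᵢ·tan θᵢ.
Layer 1: θ = 13.00°; offset = 12.5·tan 13.00° = 2.886 m.
Layer 2: sin θ = 1036·sin 13.0°/819 = 0.2846, θ = 16.53°; offset = 5.2·tan 16.53° = 1.543 m.
Layer 3: sin θ = 1245·sin 13.0°/819 = 0.3420, θ = 20.00°; offset = 19.0·tan 20.00° = 6.914 m.
Layer 4: sin θ = 1911·sin 13.0°/819 = 0.5249, θ = 31.66°; offset = 9.6·tan 31.66° = 5.920 m.
Σ offsets = 17.263 m.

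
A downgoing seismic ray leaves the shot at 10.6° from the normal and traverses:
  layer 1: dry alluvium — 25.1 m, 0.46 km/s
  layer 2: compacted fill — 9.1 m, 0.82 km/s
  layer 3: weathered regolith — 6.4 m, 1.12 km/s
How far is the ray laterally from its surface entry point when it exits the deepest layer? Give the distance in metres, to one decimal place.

Apply Snell's law at each interface; in layer i the horizontal offset is hᵢ·tan θᵢ.
Layer 1: θ = 10.60°; offset = 25.1·tan 10.60° = 4.697 m.
Layer 2: sin θ = 0.82·sin 10.6°/0.46 = 0.3279, θ = 19.14°; offset = 9.1·tan 19.14° = 3.159 m.
Layer 3: sin θ = 1.12·sin 10.6°/0.46 = 0.4479, θ = 26.61°; offset = 6.4·tan 26.61° = 3.206 m.
Σ offsets = 11.062 m.

11.1 m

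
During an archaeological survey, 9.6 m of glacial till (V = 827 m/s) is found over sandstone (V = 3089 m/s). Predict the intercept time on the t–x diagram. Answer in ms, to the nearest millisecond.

tᵢ = 2h·√(V₂²−V₁²)/(V₁V₂).
√(V₂²−V₁²) = √(3089²−827²) = 2976.2 m/s.
tᵢ = 2·9.6·2976.2/(827·3089) = 0.02237 s.

22 ms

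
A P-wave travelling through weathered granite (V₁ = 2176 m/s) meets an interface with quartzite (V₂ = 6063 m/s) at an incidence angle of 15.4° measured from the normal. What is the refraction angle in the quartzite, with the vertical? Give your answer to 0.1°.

sin θ₁/V₁ = sin θ₂/V₂ ⇒ sin θ₂ = 6063·sin 15.4°/2176 = 6063·0.2656/2176 = 0.7399.
θ₂ = arcsin 0.7399 = 47.72° from the normal.

47.7°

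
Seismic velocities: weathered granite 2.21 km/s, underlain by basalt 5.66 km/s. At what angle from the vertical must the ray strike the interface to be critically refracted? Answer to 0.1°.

Critical incidence: sin θ_c = V₁/V₂ = 2.21/5.66 = 0.3905.
θ_c = arcsin 0.3905 = 22.98°.

23.0°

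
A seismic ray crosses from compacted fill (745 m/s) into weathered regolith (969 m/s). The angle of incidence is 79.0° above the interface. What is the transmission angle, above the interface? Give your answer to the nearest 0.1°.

75.6°

Angle from the normal: 90° − 79.0° = 11.0°.
sin θ₁/V₁ = sin θ₂/V₂ ⇒ sin θ₂ = 969·sin 11.0°/745 = 969·0.1908/745 = 0.2482.
θ₂ = sin⁻¹(0.2482) = 14.37° (from vertical).
From the interface: 90° − 14.37° = 75.63°.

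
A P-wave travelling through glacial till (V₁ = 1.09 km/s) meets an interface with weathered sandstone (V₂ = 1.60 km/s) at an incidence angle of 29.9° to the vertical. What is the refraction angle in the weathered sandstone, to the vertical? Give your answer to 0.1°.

Snell's law: sin θ₂ = (V₂/V₁)·sin θ₁ = (1.60/1.09)·sin 29.9° = 0.7317.
θ₂ = sin⁻¹(0.7317) = 47.03° (from vertical).

47.0°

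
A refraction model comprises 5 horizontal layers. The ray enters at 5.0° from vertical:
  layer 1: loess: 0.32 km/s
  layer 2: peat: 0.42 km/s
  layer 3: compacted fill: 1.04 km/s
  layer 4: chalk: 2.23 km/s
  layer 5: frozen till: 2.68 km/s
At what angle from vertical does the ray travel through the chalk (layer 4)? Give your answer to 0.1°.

37.4°

Snell's law across each interface conserves sin θ / V, so sin θ_4 = V_4·sin θ₁/V₁.
sin θ_4 = 2.23 × sin 5.0° / 0.32 = 0.6074.
θ_4 = 37.40° from the vertical.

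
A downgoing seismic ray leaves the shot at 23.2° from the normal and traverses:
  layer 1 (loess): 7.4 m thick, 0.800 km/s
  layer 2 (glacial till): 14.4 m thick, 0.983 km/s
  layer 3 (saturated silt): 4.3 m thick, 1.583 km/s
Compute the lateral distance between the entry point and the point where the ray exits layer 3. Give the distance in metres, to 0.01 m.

Ray parameter p = sin 23.2° / 0.800 km/s = 4.9243e-01 s/km.
Layer 1: θ = 23.20°; offset = 7.4·tan 23.20° = 3.1716 m.
Layer 2: sin θ = p·0.983 = 0.4841 → θ = 28.95°; offset = 14.4·tan 28.95° = 7.9658 m.
Layer 3: sin θ = p·1.583 = 0.7795 → θ = 51.22°; offset = 4.3·tan 51.22° = 5.3512 m.
Summing the layer offsets gives 16.4887 m.

16.49 m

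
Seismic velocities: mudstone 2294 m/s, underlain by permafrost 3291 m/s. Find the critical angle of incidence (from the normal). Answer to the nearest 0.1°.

44.2°

Critical incidence: sin θ_c = V₁/V₂ = 2294/3291 = 0.6971.
θ_c = arcsin 0.6971 = 44.19°.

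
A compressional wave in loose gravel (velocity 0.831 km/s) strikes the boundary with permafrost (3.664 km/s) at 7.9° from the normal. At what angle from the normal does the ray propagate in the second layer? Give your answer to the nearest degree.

Snell's law: sin θ₂ = (V₂/V₁)·sin θ₁ = (3.664/0.831)·sin 7.9° = 0.6060.
θ₂ = arcsin 0.6060 = 37.30° from the normal.

37°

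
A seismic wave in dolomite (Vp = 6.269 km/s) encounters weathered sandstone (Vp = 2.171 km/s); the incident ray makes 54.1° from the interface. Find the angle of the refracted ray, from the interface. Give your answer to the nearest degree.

78°

Angle from the normal: 90° − 54.1° = 35.9°.
sin θ₁/V₁ = sin θ₂/V₂ ⇒ sin θ₂ = 2.171·sin 35.9°/6.269 = 2.171·0.5864/6.269 = 0.2031.
θ₂ = sin⁻¹(0.2031) = 11.72° (from vertical).
From the interface: 90° − 11.72° = 78.28°.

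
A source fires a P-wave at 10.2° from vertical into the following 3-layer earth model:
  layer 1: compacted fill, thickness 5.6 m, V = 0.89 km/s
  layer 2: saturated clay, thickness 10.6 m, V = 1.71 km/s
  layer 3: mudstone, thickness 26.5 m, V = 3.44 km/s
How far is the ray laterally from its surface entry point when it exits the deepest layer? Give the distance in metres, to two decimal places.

Apply Snell's law at each interface; in layer i the horizontal offset is hᵢ·tan θᵢ.
Layer 1: θ = 10.20°; offset = 5.6·tan 10.20° = 1.0076 m.
Layer 2: sin θ = 1.71·sin 10.2°/0.89 = 0.3402, θ = 19.89°; offset = 10.6·tan 19.89° = 3.8354 m.
Layer 3: sin θ = 3.44·sin 10.2°/0.89 = 0.6845, θ = 43.19°; offset = 26.5·tan 43.19° = 24.8794 m.
Summing the layer offsets gives 29.7223 m.

29.72 m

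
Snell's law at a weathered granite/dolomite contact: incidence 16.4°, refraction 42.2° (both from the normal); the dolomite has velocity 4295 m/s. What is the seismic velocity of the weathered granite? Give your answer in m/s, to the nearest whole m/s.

Snell's law: sin 16.4°/V₁ = sin 42.2°/V₂.
V₁ = V₂·sin 16.4°/sin 42.2° = 4295 × 0.4203 = 1805.30 m/s.

1805 m/s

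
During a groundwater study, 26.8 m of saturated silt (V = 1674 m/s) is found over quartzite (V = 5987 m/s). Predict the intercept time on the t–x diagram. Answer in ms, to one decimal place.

θ_c = arcsin(V₁/V₂) = arcsin(1674/5987) = 16.24°; cos θ_c = 0.9601.
tᵢ = 2h·cos θ_c / V₁ = 2·26.8·0.9601 / 1674 = 0.03074 s.

30.7 ms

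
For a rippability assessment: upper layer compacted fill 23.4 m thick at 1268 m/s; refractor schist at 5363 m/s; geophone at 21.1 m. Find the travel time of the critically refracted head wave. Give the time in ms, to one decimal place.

θ_c = arcsin(V₁/V₂) = arcsin(1268/5363) = 13.68°, cos θ_c = 0.9716.
Intercept time tᵢ = 2h cos θ_c / V₁ = 2·23.4·0.9716/1268 = 0.03586 s.
t = x/V₂ + tᵢ = 21.1/5363 + 0.03586 = 0.03980 s.

39.8 ms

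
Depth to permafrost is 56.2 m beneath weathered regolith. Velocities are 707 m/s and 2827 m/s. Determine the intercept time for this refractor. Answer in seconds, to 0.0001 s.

θ_c = arcsin(V₁/V₂) = arcsin(707/2827) = 14.48°; cos θ_c = 0.9682.
tᵢ = 2h·cos θ_c / V₁ = 2·56.2·0.9682 / 707 = 0.15393 s.

0.1539 s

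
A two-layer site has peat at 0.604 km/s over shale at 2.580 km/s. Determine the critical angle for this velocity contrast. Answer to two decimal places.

At critical incidence the refracted ray runs along the interface (θ₂ = 90°), so sin θ_c = V₁/V₂.
θ_c = arcsin(0.604/2.580) = arcsin 0.2341 = 13.54°.

13.54°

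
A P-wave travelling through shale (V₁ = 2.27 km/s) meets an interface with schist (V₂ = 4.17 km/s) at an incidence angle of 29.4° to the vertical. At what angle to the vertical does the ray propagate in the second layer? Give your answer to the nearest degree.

64°

sin θ₁/V₁ = sin θ₂/V₂ ⇒ sin θ₂ = 4.17·sin 29.4°/2.27 = 4.17·0.4909/2.27 = 0.9018.
θ₂ = sin⁻¹(0.9018) = 64.39° (from vertical).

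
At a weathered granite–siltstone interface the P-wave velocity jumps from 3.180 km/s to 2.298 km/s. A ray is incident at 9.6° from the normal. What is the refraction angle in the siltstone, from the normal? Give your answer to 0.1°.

sin θ₁/V₁ = sin θ₂/V₂ ⇒ sin θ₂ = 2.298·sin 9.6°/3.180 = 2.298·0.1668/3.180 = 0.1205.
θ₂ = arcsin 0.1205 = 6.92° from the normal.

6.9°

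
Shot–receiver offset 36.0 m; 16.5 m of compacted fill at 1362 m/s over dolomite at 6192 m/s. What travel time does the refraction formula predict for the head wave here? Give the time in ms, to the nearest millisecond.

29 ms

t = x/V₂ + 2h·√(V₂²−V₁²)/(V₁V₂).
√(V₂²−V₁²) = √(6192²−1362²) = 6040.3 m/s; delay term = 2·16.5·6040.3/(1362·6192) = 0.02364 s.
t = 36.0/6192 + 0.02364 = 0.02945 s.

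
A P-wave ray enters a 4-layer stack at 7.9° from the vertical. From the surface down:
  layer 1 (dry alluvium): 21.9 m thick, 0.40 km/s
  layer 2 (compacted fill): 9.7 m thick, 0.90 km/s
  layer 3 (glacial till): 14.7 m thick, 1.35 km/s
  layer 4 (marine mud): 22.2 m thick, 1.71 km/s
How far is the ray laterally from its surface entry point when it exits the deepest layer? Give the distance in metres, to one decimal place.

p = sin θ₁/V₁ = sin 7.9°/0.40 = 3.4361e-01 s/km is conserved through the stack.
Layer 1: θ = 7.90°; offset = 21.9·tan 7.90° = 3.039 m.
Layer 2: sin θ = p·0.90 = 0.3093 → θ = 18.01°; offset = 9.7·tan 18.01° = 3.154 m.
Layer 3: sin θ = p·1.35 = 0.4639 → θ = 27.64°; offset = 14.7·tan 27.64° = 7.697 m.
Layer 4: sin θ = p·1.71 = 0.5876 → θ = 35.99°; offset = 22.2·tan 35.99° = 16.120 m.
Σ offsets = 30.011 m.

30.0 m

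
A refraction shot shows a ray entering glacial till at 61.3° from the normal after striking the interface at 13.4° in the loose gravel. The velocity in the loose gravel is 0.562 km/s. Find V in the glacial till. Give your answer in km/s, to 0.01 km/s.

Snell's law: sin 13.4°/V₁ = sin 61.3°/V₂.
V₂ = V₁·sin 61.3°/sin 13.4° = 0.562 × 3.7849 = 2.13 km/s.

2.13 km/s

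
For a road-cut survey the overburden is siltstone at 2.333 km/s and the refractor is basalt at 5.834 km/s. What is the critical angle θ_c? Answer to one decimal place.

23.6°

At critical incidence the refracted ray runs along the interface (θ₂ = 90°), so sin θ_c = V₁/V₂.
θ_c = arcsin(2.333/5.834) = arcsin 0.3999 = 23.57°.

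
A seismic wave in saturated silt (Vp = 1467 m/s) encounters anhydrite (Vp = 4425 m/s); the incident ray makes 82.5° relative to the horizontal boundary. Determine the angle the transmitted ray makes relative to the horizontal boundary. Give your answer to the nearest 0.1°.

66.8°

Convert to the normal: θ₁ = 90° − 82.5° = 7.5°.
sin θ₁/V₁ = sin θ₂/V₂ ⇒ sin θ₂ = 4425·sin 7.5°/1467 = 4425·0.1305/1467 = 0.3937.
θ₂ = arcsin 0.3937 = 23.19° from the normal.
From the interface: 90° − 23.19° = 66.81°.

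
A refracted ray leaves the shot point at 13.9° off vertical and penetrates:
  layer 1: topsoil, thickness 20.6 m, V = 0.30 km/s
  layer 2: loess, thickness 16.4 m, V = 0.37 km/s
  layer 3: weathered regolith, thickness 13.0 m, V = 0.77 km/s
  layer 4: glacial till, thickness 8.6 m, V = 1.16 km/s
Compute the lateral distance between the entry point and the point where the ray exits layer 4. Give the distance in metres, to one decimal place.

41.9 m

p = sin θ₁/V₁ = sin 13.9°/0.30 = 8.0076e-01 s/km is conserved through the stack.
Layer 1: θ = 13.90°; offset = 20.6·tan 13.90° = 5.098 m.
Layer 2: sin θ = p·0.37 = 0.2963 → θ = 17.23°; offset = 16.4·tan 17.23° = 5.087 m.
Layer 3: sin θ = p·0.77 = 0.6166 → θ = 38.07°; offset = 13.0·tan 38.07° = 10.181 m.
Layer 4: sin θ = p·1.16 = 0.9289 → θ = 68.26°; offset = 8.6·tan 68.26° = 21.568 m.
Summing the layer offsets gives 41.935 m.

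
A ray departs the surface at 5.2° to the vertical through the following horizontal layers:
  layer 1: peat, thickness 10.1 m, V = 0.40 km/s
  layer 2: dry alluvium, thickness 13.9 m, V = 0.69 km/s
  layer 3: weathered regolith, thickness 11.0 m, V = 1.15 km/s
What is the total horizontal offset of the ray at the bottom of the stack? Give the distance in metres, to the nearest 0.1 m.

Ray parameter p = sin 5.2° / 0.40 km/s = 2.2658e-01 s/km.
Layer 1: θ = 5.20°; offset = 10.1·tan 5.20° = 0.919 m.
Layer 2: sin θ = p·0.69 = 0.1563 → θ = 8.99°; offset = 13.9·tan 8.99° = 2.200 m.
Layer 3: sin θ = p·1.15 = 0.2606 → θ = 15.10°; offset = 11.0·tan 15.10° = 2.969 m.
Σ offsets = 6.088 m.

6.1 m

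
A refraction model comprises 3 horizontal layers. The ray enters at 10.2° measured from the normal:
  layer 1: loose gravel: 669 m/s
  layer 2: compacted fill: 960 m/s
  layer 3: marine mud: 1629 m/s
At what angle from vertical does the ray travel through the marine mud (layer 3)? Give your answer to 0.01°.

Ray parameter p = sin 10.2° / 669 = 2.6470e-04 s/m.
sin θ_3 = p·V_3 = 2.6470e-04 × 1629 = 0.4312.
θ_3 = 25.54° from the vertical.

25.54°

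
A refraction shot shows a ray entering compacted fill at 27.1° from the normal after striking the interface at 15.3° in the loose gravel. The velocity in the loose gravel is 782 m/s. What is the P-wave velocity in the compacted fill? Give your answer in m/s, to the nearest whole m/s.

sin 15.3° = 0.2639; sin 27.1° = 0.4555.
V₂ = V₁·(sin θ₂/sin θ₁) = 782·(0.4555/0.2639) = 1350.03 m/s.

1350 m/s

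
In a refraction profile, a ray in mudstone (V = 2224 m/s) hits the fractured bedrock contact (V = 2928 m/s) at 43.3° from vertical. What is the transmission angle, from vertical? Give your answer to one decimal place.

64.5°

Snell's law: sin θ₂ = (V₂/V₁)·sin θ₁ = (2928/2224)·sin 43.3° = 0.9029.
θ₂ = sin⁻¹(0.9029) = 64.54° (from vertical).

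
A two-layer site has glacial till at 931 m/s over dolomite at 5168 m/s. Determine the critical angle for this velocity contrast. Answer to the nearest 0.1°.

10.4°

At critical incidence the refracted ray runs along the interface (θ₂ = 90°), so sin θ_c = V₁/V₂.
θ_c = arcsin(931/5168) = arcsin 0.1801 = 10.38°.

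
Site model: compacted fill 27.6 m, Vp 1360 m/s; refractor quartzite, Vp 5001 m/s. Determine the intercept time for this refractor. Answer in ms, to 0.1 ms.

θ_c = arcsin(V₁/V₂) = arcsin(1360/5001) = 15.78°; cos θ_c = 0.9623.
tᵢ = 2h·cos θ_c / V₁ = 2·27.6·0.9623 / 1360 = 0.03906 s.

39.1 ms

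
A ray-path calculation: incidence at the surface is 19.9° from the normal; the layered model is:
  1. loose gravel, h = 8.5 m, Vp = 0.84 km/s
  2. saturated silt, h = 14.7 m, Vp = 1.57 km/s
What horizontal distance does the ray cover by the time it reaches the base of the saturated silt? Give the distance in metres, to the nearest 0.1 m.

p = sin θ₁/V₁ = sin 19.9°/0.84 = 4.0521e-01 s/km is conserved through the stack.
Layer 1: θ = 19.90°; offset = 8.5·tan 19.90° = 3.077 m.
Layer 2: sin θ = p·1.57 = 0.6362 → θ = 39.51°; offset = 14.7·tan 39.51° = 12.121 m.
Σ offsets = 15.198 m.

15.2 m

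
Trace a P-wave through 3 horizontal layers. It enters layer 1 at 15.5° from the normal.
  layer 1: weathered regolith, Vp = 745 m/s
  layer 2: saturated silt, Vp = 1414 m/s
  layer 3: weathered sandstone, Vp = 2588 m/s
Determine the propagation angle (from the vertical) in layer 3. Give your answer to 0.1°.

Snell's law across each interface conserves sin θ / V, so sin θ_3 = V_3·sin θ₁/V₁.
sin θ_3 = 2588 × sin 15.5° / 745 = 0.9283.
θ_3 = 68.18° from the vertical.

68.2°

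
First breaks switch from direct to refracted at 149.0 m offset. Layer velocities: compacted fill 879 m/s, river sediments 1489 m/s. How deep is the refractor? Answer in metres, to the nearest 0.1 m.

37.8 m

x_cross = 2h·√((V₂+V₁)/(V₂−V₁)) → h = x_cross / (2·√((V₂+V₁)/(V₂−V₁))).
√((V₂+V₁)/(V₂−V₁)) = √((1489+879)/(1489−879)) = 1.9703.
h = 149.0 / (2·1.9703) = 37.81 m.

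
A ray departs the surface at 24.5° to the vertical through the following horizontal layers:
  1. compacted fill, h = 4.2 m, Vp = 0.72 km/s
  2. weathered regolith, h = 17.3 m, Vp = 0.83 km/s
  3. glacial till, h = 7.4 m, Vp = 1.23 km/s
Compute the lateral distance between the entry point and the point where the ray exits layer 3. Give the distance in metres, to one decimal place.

Apply Snell's law at each interface; in layer i the horizontal offset is hᵢ·tan θᵢ.
Layer 1: θ = 24.50°; offset = 4.2·tan 24.50° = 1.914 m.
Layer 2: sin θ = 0.83·sin 24.5°/0.72 = 0.4780, θ = 28.56°; offset = 17.3·tan 28.56° = 9.416 m.
Layer 3: sin θ = 1.23·sin 24.5°/0.72 = 0.7084, θ = 45.11°; offset = 7.4·tan 45.11° = 7.428 m.
Total horizontal offset = 18.758 m.

18.8 m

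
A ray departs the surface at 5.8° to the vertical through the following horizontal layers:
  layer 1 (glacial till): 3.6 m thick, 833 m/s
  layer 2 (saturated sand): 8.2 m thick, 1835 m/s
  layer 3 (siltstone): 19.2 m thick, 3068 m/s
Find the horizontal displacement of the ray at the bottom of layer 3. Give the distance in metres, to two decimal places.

9.94 m

p = sin θ₁/V₁ = sin 5.8°/833 = 1.2132e-04 s/m is conserved through the stack.
Layer 1: θ = 5.80°; offset = 3.6·tan 5.80° = 0.3657 m.
Layer 2: sin θ = p·1835 = 0.2226 → θ = 12.86°; offset = 8.2·tan 12.86° = 1.8724 m.
Layer 3: sin θ = p·3068 = 0.3722 → θ = 21.85°; offset = 19.2·tan 21.85° = 7.6994 m.
Summing the layer offsets gives 9.9375 m.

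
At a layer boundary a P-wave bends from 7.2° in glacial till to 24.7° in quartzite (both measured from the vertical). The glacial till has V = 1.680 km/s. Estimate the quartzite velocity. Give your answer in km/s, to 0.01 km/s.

sin 7.2° = 0.1253; sin 24.7° = 0.4179.
V₂ = V₁·(sin θ₂/sin θ₁) = 1.680·(0.4179/0.1253) = 5.60 km/s.

5.60 km/s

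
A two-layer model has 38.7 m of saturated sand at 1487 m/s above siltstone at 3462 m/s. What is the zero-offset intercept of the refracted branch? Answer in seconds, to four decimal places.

0.0470 s

tᵢ = 2h·√(V₂²−V₁²)/(V₁V₂).
√(V₂²−V₁²) = √(3462²−1487²) = 3126.4 m/s.
tᵢ = 2·38.7·3126.4/(1487·3462) = 0.04701 s.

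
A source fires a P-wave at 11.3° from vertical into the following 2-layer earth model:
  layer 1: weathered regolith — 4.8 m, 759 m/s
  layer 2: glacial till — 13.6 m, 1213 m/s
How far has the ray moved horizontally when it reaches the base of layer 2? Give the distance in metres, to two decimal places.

Ray parameter p = sin 11.3° / 759 m/s = 2.5816e-04 s/m.
Layer 1: θ = 11.30°; offset = 4.8·tan 11.30° = 0.9591 m.
Layer 2: sin θ = p·1213 = 0.3132 → θ = 18.25°; offset = 13.6·tan 18.25° = 4.4844 m.
Summing the layer offsets gives 5.4436 m.

5.44 m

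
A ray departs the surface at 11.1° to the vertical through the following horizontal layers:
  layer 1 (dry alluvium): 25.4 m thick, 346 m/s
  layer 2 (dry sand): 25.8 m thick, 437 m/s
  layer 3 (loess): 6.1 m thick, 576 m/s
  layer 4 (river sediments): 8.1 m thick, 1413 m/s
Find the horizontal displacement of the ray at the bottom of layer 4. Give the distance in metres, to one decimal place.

23.8 m

Apply Snell's law at each interface; in layer i the horizontal offset is hᵢ·tan θᵢ.
Layer 1: θ = 11.10°; offset = 25.4·tan 11.10° = 4.983 m.
Layer 2: sin θ = 437·sin 11.1°/346 = 0.2432, θ = 14.07°; offset = 25.8·tan 14.07° = 6.468 m.
Layer 3: sin θ = 576·sin 11.1°/346 = 0.3205, θ = 18.69°; offset = 6.1·tan 18.69° = 2.064 m.
Layer 4: sin θ = 1413·sin 11.1°/346 = 0.7862, θ = 51.83°; offset = 8.1·tan 51.83° = 10.306 m.
Summing the layer offsets gives 23.821 m.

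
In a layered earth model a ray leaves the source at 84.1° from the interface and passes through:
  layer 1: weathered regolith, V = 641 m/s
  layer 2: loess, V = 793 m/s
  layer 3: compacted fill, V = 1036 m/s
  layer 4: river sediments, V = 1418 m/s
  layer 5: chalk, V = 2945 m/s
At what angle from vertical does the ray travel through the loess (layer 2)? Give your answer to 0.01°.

7.31°

From the normal: θ₁ = 90° − 84.1° = 5.9°.
Snell's law across each interface conserves sin θ / V, so sin θ_2 = V_2·sin θ₁/V₁.
sin θ_2 = 793 × sin 5.9° / 641 = 0.1272.
θ_2 = arcsin 0.1272 = 7.31°.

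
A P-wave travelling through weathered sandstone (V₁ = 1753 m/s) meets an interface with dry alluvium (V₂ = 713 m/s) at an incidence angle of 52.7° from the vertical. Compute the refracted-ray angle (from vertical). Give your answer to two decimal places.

sin θ₁/V₁ = sin θ₂/V₂ ⇒ sin θ₂ = 713·sin 52.7°/1753 = 713·0.7955/1753 = 0.3235.
θ₂ = arcsin 0.3235 = 18.88° from the normal.

18.88°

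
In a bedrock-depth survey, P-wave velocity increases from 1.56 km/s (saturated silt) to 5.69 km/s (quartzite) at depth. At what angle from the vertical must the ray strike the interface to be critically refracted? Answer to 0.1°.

15.9°

Critical incidence: sin θ_c = V₁/V₂ = 1.56/5.69 = 0.2742.
θ_c = arcsin 0.2742 = 15.91°.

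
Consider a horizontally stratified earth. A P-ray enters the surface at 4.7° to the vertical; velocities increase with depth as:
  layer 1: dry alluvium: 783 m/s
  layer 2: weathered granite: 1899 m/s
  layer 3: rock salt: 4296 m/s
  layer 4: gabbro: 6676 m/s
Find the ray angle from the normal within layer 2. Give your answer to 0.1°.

Ray parameter p = sin 4.7° / 783 = 1.0465e-04 s/m.
sin θ_2 = p·V_2 = 1.0465e-04 × 1899 = 0.1987.
θ_2 = 11.46° from the vertical.

11.5°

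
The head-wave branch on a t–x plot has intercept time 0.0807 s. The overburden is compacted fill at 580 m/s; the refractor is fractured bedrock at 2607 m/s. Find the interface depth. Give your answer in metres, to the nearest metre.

θ_c = arcsin(580/2607) = 12.85°; cos θ_c = 0.9749.
tᵢ = 2h cos θ_c/V₁ ⇒ h = tᵢ·V₁/(2 cos θ_c) = 0.0807·580/(2·0.9749) = 24.00 m.

24 m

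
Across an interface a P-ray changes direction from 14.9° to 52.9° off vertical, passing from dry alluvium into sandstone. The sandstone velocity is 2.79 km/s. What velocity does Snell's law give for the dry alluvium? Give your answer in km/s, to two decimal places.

0.90 km/s

Snell's law: sin 14.9°/V₁ = sin 52.9°/V₂.
V₁ = V₂·sin 14.9°/sin 52.9° = 2.79 × 0.3224 = 0.90 km/s.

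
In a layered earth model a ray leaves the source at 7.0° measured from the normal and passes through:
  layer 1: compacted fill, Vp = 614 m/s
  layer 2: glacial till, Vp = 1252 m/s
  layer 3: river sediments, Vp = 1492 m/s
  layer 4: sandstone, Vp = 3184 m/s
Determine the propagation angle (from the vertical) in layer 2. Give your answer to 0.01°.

14.39°

Snell's law across each interface conserves sin θ / V, so sin θ_2 = V_2·sin θ₁/V₁.
sin θ_2 = 1252 × sin 7.0° / 614 = 0.2485.
θ_2 = arcsin 0.2485 = 14.39°.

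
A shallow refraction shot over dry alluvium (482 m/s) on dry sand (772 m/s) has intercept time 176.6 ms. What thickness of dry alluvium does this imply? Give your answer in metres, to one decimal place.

54.5 m

h = tᵢ·V₁·V₂ / (2·√(V₂²−V₁²)).
√(V₂²−V₁²) = √(772² − 482²) = 603.0 m/s.
h = 0.1766 s × 482 × 772 / (2 × 603.0) = 54.49 m.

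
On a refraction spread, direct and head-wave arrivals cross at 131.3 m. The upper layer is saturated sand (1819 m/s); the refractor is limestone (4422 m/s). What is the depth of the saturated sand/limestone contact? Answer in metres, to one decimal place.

x_cross = 2h·√((V₂+V₁)/(V₂−V₁)) → h = x_cross / (2·√((V₂+V₁)/(V₂−V₁))).
√((V₂+V₁)/(V₂−V₁)) = √((4422+1819)/(4422−1819)) = 1.5484.
h = 131.3 / (2·1.5484) = 42.40 m.

42.4 m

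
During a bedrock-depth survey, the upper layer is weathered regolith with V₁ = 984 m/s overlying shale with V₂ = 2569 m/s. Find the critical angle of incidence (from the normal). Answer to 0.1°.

At critical incidence the refracted ray runs along the interface (θ₂ = 90°), so sin θ_c = V₁/V₂.
θ_c = arcsin(984/2569) = arcsin 0.3830 = 22.52°.

22.5°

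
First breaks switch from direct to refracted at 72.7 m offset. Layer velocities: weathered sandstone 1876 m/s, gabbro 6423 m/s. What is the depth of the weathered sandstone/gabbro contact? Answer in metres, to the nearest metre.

27 m

h = (x_cross/2)·√((V₂−V₁)/(V₂+V₁)).
(V₂−V₁)/(V₂+V₁) = (6423−1876)/(6423+1876) = 0.5479; √ = 0.7402.
h = (72.7/2)·0.7402 = 26.91 m.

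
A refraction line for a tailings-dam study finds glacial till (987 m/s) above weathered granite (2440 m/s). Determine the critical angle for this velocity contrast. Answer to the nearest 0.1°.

23.9°

At critical incidence the refracted ray runs along the interface (θ₂ = 90°), so sin θ_c = V₁/V₂.
θ_c = arcsin(987/2440) = arcsin 0.4045 = 23.86°.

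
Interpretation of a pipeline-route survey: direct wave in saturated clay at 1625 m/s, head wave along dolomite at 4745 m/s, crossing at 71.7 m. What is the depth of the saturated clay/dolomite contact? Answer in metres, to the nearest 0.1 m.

h = (x_cross/2)·√((V₂−V₁)/(V₂+V₁)).
(V₂−V₁)/(V₂+V₁) = (4745−1625)/(4745+1625) = 0.4898; √ = 0.6999.
h = (71.7/2)·0.6999 = 25.09 m.

25.1 m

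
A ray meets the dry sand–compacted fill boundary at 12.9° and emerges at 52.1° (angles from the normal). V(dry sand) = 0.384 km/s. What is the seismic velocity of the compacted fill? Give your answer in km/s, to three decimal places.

Snell's law: sin 12.9°/V₁ = sin 52.1°/V₂.
V₂ = V₁·sin 52.1°/sin 12.9° = 0.384 × 3.5345 = 1.357 km/s.

1.357 km/s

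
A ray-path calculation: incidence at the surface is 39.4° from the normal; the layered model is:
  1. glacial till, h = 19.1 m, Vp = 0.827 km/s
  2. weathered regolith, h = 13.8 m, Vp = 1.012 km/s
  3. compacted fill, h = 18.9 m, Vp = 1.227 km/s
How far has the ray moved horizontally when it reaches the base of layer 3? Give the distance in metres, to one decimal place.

85.6 m

Ray parameter p = sin 39.4° / 0.827 km/s = 7.6751e-01 s/km.
Layer 1: θ = 39.40°; offset = 19.1·tan 39.40° = 15.689 m.
Layer 2: sin θ = p·1.012 = 0.7767 → θ = 50.96°; offset = 13.8·tan 50.96° = 17.018 m.
Layer 3: sin θ = p·1.227 = 0.9417 → θ = 70.34°; offset = 18.9·tan 70.34° = 52.916 m.
Total horizontal offset = 85.623 m.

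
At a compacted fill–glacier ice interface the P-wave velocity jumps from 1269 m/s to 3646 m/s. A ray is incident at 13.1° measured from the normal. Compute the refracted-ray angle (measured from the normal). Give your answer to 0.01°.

40.63°

Snell's law: sin θ₂ = (V₂/V₁)·sin θ₁ = (3646/1269)·sin 13.1° = 0.6512.
θ₂ = arcsin 0.6512 = 40.63° from the normal.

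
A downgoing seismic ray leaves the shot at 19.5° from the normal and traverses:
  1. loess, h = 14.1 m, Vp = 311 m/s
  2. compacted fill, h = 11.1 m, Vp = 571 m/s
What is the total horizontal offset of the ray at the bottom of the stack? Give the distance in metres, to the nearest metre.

14 m

Ray parameter p = sin 19.5° / 311 m/s = 1.0733e-03 s/m.
Layer 1: θ = 19.50°; offset = 14.1·tan 19.50° = 4.993 m.
Layer 2: sin θ = p·571 = 0.6129 → θ = 37.80°; offset = 11.1·tan 37.80° = 8.609 m.
Σ offsets = 13.602 m.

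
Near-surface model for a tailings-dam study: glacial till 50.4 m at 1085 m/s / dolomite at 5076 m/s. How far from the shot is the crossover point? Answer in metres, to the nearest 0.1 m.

125.2 m

x_cross = 2h·√((V₂+V₁)/(V₂−V₁)).
(V₂+V₁)/(V₂−V₁) = (5076+1085)/(5076−1085) = 1.5437; √ = 1.2425.
x_cross = 2·50.4·1.2425 = 125.24 m.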